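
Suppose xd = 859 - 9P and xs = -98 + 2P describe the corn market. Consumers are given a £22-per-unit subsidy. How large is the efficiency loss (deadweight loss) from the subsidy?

Pre-subsidy: 859 - 9P = -98 + 2P gives P* = 87, x* = 76.
With the rebate, buyers effectively pay Pb = Ps − 22, where Ps is the price sellers receive.
Demand in terms of Ps becomes xd = 859 − 9(Ps − 22) = 1057 - 9Ps. Setting this equal to supply: 1057 - 9Ps = -98 + 2Ps, so Ps = 105.
Buyers pay Pb = 105 − 22 = 83; x' = -98 + 2·105 = 112.
The subsidy expands output by 112 − 76 = 36 past the efficient level; on those units the gap between marginal cost and willingness to pay runs from 0 up to 22.
DWL = ½ × 22 × 36 = 396.

Deadweight loss = £396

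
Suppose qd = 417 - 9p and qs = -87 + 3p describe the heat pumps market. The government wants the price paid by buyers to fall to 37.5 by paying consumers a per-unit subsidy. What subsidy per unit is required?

Required subsidy s = 18 per unit

At a buyer price of 37.5, quantity demanded is 417 − 9·37.5 = 79.5.
Sellers supply 79.5 only when they receive ps with -87 + 3·ps = 79.5, i.e. ps = 55.5.
s = ps − pb = 55.5 − 37.5 = 18.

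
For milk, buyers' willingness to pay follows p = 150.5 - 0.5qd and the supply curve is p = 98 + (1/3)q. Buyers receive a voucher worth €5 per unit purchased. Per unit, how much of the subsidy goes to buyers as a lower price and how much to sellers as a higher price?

Buyers gain €3 per unit; sellers gain €2 per unit

Pre-subsidy: 150.5 - 0.5q = 98 + (1/3)q gives q* = 63 and p* = 119.
With the rebate, buyers effectively pay pb = ps − 5, where ps is the price sellers receive.
On the curves, pb = 150.5 - 0.5q and ps = 98 + (1/3)q; the wedge ps − pb = 5 gives 98 + (1/3)q − (150.5 - 0.5q) = 5, so q' = 69.
Then pb = 150.5 − 0.5·69 = 116 and ps = 98 + (1/3)·69 = 121.
Buyers' price falls by p* − pb = 119 − 116 = 3; sellers' price rises by ps − p* = 121 − 119 = 2.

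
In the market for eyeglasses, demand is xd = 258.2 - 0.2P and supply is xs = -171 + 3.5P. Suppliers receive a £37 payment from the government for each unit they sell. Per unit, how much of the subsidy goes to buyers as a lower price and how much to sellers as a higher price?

Buyers gain £35 per unit; sellers gain £2 per unit

Pre-subsidy: 258.2 - 0.2P = -171 + 3.5P gives P* = 116, x* = 235.
With the subsidy, sellers receive Ps = Pb + 37 for each unit, where Pb is the price buyers pay.
Supply in terms of Pb becomes xs = -171 + 3.5(Pb + 37) = -41.5 + 3.5Pb. Setting this equal to demand: 258.2 - 0.2Pb = -41.5 + 3.5Pb, so Pb = 81.
Sellers receive Ps = 81 + 37 = 118; x' = 258.2 − 0.2·81 = 242.
Buyers' price falls by P* − Pb = 116 − 81 = 35; sellers' price rises by Ps − P* = 118 − 116 = 2.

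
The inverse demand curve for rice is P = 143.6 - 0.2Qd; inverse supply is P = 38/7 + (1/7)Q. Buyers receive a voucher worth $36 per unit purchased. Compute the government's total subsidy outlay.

Pre-subsidy: 143.6 - 0.2Q = 38/7 + (1/7)Q gives Q* = 403 and P* = 63.
With the rebate, buyers effectively pay Pb = Ps − 36, where Ps is the price sellers receive.
On the curves, Pb = 143.6 - 0.2Q and Ps = 38/7 + (1/7)Q; the wedge Ps − Pb = 36 gives 38/7 + (1/7)Q − (143.6 - 0.2Q) = 36, so Q' = 508.
Then Pb = 143.6 − 0.2·508 = 42 and Ps = 38/7 + (1/7)·508 = 78.
Government outlay = subsidy × quantity = 36 × 508 = 18288.

Government cost = $18288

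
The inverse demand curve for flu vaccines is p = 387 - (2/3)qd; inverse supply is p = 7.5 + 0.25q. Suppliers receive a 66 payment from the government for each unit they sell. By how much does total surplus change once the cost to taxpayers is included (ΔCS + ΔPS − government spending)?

Pre-subsidy: 387 - (2/3)q = 7.5 + 0.25q gives q* = 414 and p* = 111.
With the subsidy, sellers receive ps = pb + 66 for each unit, where pb is the price buyers pay.
On the curves, pb = 387 - (2/3)q and ps = 7.5 + 0.25q; the wedge ps − pb = 66 gives 7.5 + 0.25q − (387 - (2/3)q) = 66, so q' = 486.
Then pb = 387 − (2/3)·486 = 63 and ps = 7.5 + 0.25·486 = 129.
ΔCS = ½(414 + 486)(111 − 63) = 21600; ΔPS = ½(414 + 486)(129 − 111) = 8100.
Government spending = 66 × 486 = 32076.
Net change = 21600 + 8100 − 32076 = -2376. The loss equals the DWL triangle ½·66·72.

Net change in total surplus = -2376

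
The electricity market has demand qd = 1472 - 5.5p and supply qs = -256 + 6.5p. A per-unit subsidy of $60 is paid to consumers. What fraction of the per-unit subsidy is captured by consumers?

Consumer share = 13/24

Pre-subsidy: 1472 - 5.5p = -256 + 6.5p gives p* = 144, q* = 680.
With the rebate, buyers effectively pay pb = ps − 60, where ps is the price sellers receive.
Demand in terms of ps becomes qd = 1472 − 5.5(ps − 60) = 1802 - 5.5ps. Setting this equal to supply: 1802 - 5.5ps = -256 + 6.5ps, so ps = 171.5.
Buyers pay pb = 171.5 − 60 = 111.5; q' = -256 + 6.5·171.5 = 858.75.
Buyers' price falls by p* − pb = 144 − 111.5 = 32.5; sellers' price rises by ps − p* = 171.5 − 144 = 27.5.
So consumers capture 32.5/60 = 13/24 of each unit of subsidy.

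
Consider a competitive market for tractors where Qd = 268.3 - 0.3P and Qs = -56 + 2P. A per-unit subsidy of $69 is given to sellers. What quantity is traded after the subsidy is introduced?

Q' = 244

Pre-subsidy: 268.3 - 0.3P = -56 + 2P gives P* = 141, Q* = 226.
With the subsidy, sellers receive Ps = Pb + 69 for each unit, where Pb is the price buyers pay.
Supply in terms of Pb becomes Qs = -56 + 2(Pb + 69) = 82 + 2Pb. Setting this equal to demand: 268.3 - 0.3Pb = 82 + 2Pb, so Pb = 81.
Sellers receive Ps = 81 + 69 = 150; Q' = 268.3 − 0.3·81 = 244.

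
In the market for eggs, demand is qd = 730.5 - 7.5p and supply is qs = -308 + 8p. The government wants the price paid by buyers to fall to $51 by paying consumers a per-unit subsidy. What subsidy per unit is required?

Required subsidy s = $31 per unit

At a buyer price of 51, quantity demanded is 730.5 − 7.5·51 = 348.
Sellers supply 348 only when they receive ps with -308 + 8·ps = 348, i.e. ps = 82.
s = ps − pb = 82 − 51 = 31.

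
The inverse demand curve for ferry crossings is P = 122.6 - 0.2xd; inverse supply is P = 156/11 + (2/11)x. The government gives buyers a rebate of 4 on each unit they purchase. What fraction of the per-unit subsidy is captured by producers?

Producer share = 10/21

Pre-subsidy: 122.6 - 0.2x = 156/11 + (2/11)x gives x* = 5963/21 and P* = 1382/21.
With the rebate, buyers effectively pay Pb = Ps − 4, where Ps is the price sellers receive.
On the curves, Pb = 122.6 - 0.2x and Ps = 156/11 + (2/11)x; the wedge Ps − Pb = 4 gives 156/11 + (2/11)x − (122.6 - 0.2x) = 4, so x' = 2061/7.
Then Pb = 122.6 − 0.2·(2061/7) = 446/7 and Ps = 156/11 + (2/11)·(2061/7) = 474/7.
Buyers' price falls by P* − Pb = 1382/21 − 446/7 = 44/21; sellers' price rises by Ps − P* = 474/7 − 1382/21 = 40/21.
So producers capture (40/21)/4 = 10/21 of each unit of subsidy.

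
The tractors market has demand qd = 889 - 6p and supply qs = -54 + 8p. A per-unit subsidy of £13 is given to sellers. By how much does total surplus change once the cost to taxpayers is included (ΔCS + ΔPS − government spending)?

Net change in total surplus = -2028/7

Pre-subsidy: 889 - 6p = -54 + 8p gives p* = 943/14, q* = 3394/7.
With the subsidy, sellers receive ps = pb + 13 for each unit, where pb is the price buyers pay.
Supply in terms of pb becomes qs = -54 + 8(pb + 13) = 50 + 8pb. Setting this equal to demand: 889 - 6pb = 50 + 8pb, so pb = 839/14.
Sellers receive ps = 839/14 + 13 = 1021/14; q' = 889 − 6·(839/14) = 3706/7.
ΔCS = ½(3394/7 + 3706/7)(943/14 − 839/14) = 184600/49; ΔPS = ½(3394/7 + 3706/7)(1021/14 − 943/14) = 138450/49.
Government spending = 13 × 3706/7 = 48178/7.
Net change = 184600/49 + 138450/49 − 48178/7 = -2028/7. The loss equals the DWL triangle ½·13·312/7.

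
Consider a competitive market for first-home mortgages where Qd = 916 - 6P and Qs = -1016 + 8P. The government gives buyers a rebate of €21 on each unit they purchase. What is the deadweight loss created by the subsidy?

Pre-subsidy: 916 - 6P = -1016 + 8P gives P* = 138, Q* = 88.
With the rebate, buyers effectively pay Pb = Ps − 21, where Ps is the price sellers receive.
Demand in terms of Ps becomes Qd = 916 − 6(Ps − 21) = 1042 - 6Ps. Setting this equal to supply: 1042 - 6Ps = -1016 + 8Ps, so Ps = 147.
Buyers pay Pb = 147 − 21 = 126; Q' = -1016 + 8·147 = 160.
The subsidy expands output by 160 − 88 = 72 past the efficient level; on those units the gap between marginal cost and willingness to pay runs from 0 up to 21.
DWL = ½ × 21 × 72 = 756.

Deadweight loss = €756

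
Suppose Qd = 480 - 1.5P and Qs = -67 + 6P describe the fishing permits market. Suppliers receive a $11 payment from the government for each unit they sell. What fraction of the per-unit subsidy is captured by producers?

Producer share = 0.2

Pre-subsidy: 480 - 1.5P = -67 + 6P gives P* = 1094/15, Q* = 370.6.
With the subsidy, sellers receive Ps = Pb + 11 for each unit, where Pb is the price buyers pay.
Supply in terms of Pb becomes Qs = -67 + 6(Pb + 11) = -1 + 6Pb. Setting this equal to demand: 480 - 1.5Pb = -1 + 6Pb, so Pb = 962/15.
Sellers receive Ps = 962/15 + 11 = 1127/15; Q' = 480 − 1.5·(962/15) = 383.8.
Buyers' price falls by P* − Pb = 1094/15 − 962/15 = 8.8; sellers' price rises by Ps − P* = 1127/15 − 1094/15 = 2.2.
So producers capture 2.2/11 = 0.2 of each unit of subsidy.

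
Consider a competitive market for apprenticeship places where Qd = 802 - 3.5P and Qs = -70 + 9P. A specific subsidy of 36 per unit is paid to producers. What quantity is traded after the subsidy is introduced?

Q' = 648.56

Pre-subsidy: 802 - 3.5P = -70 + 9P gives P* = 69.76, Q* = 557.84.
With the subsidy, sellers receive Ps = Pb + 36 for each unit, where Pb is the price buyers pay.
Supply in terms of Pb becomes Qs = -70 + 9(Pb + 36) = 254 + 9Pb. Setting this equal to demand: 802 - 3.5Pb = 254 + 9Pb, so Pb = 43.84.
Sellers receive Ps = 43.84 + 36 = 79.84; Q' = 802 − 3.5·43.84 = 648.56.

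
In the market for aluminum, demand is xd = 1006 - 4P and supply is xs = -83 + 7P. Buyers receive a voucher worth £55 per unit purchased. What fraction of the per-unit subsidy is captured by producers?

Pre-subsidy: 1006 - 4P = -83 + 7P gives P* = 99, x* = 610.
With the rebate, buyers effectively pay Pb = Ps − 55, where Ps is the price sellers receive.
Demand in terms of Ps becomes xd = 1006 − 4(Ps − 55) = 1226 - 4Ps. Setting this equal to supply: 1226 - 4Ps = -83 + 7Ps, so Ps = 119.
Buyers pay Pb = 119 − 55 = 64; x' = -83 + 7·119 = 750.
Buyers' price falls by P* − Pb = 99 − 64 = 35; sellers' price rises by Ps − P* = 119 − 99 = 20.
So producers capture 20/55 = 4/11 of each unit of subsidy.

Producer share = 4/11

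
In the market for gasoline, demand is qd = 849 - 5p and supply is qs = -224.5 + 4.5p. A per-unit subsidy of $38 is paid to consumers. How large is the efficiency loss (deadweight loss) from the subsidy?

Deadweight loss = $1710

Pre-subsidy: 849 - 5p = -224.5 + 4.5p gives p* = 113, q* = 284.
With the rebate, buyers effectively pay pb = ps − 38, where ps is the price sellers receive.
Demand in terms of ps becomes qd = 849 − 5(ps − 38) = 1039 - 5ps. Setting this equal to supply: 1039 - 5ps = -224.5 + 4.5ps, so ps = 133.
Buyers pay pb = 133 − 38 = 95; q' = -224.5 + 4.5·133 = 374.
The subsidy expands output by 374 − 284 = 90 past the efficient level; on those units the gap between marginal cost and willingness to pay runs from 0 up to 38.
DWL = ½ × 38 × 90 = 1710.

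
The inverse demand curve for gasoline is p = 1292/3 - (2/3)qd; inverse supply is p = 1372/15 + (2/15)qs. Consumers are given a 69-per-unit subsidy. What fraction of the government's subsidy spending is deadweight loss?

DWL / government spending = 345/4082

Pre-subsidy: 1292/3 - (2/3)q = 1372/15 + (2/15)q gives q* = 424 and p* = 148.
With the rebate, buyers effectively pay pb = ps − 69, where ps is the price sellers receive.
On the curves, pb = 1292/3 - (2/3)q and ps = 1372/15 + (2/15)q; the wedge ps − pb = 69 gives 1372/15 + (2/15)q − (1292/3 - (2/3)q) = 69, so q' = 510.25.
Then pb = 1292/3 − (2/3)·510.25 = 90.5 and ps = 1372/15 + (2/15)·510.25 = 159.5.
ΔCS = ½(424 + 510.25)(148 − 90.5) = 26859.6875; ΔPS = ½(424 + 510.25)(159.5 − 148) = 5371.9375.
Government spending = 69 × 510.25 = 35207.25.
DWL = ½ × 69 × (510.25 − 424) = 2975.625; fraction = 2975.625 / 35207.25 = 345/4082.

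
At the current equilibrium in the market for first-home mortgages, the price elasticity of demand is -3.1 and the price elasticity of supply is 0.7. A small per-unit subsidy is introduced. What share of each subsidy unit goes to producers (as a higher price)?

Producer share = 31/38

For a small subsidy around the equilibrium, the benefit split depends on the relative slopes, which at a point are proportional to the elasticities.
Buyer share = εs/(εs + |εd|) = 0.7/(0.7 + 3.1) = 7/38; seller share = |εd|/(εs + |εd|) = 31/38.
So producers capture 31/38 of the subsidy.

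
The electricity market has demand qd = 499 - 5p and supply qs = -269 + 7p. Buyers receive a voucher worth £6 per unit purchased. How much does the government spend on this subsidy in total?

Pre-subsidy: 499 - 5p = -269 + 7p gives p* = 64, q* = 179.
With the rebate, buyers effectively pay pb = ps − 6, where ps is the price sellers receive.
Demand in terms of ps becomes qd = 499 − 5(ps − 6) = 529 - 5ps. Setting this equal to supply: 529 - 5ps = -269 + 7ps, so ps = 66.5.
Buyers pay pb = 66.5 − 6 = 60.5; q' = -269 + 7·66.5 = 196.5.
Government outlay = subsidy × quantity = 6 × 196.5 = 1179.

Government cost = £1179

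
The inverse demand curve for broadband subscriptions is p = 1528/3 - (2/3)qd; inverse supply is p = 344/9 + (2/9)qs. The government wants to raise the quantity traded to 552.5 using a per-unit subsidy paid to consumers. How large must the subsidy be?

At q = 552.5, from the demand curve buyers pay pb = 1528/3 − (2/3)·552.5 = 141; from the supply curve sellers need ps = 344/9 + (2/9)·552.5 = 161.
The subsidy must fill the gap: s = ps − pb = 161 − 141 = 20.

Required subsidy s = 20 per unit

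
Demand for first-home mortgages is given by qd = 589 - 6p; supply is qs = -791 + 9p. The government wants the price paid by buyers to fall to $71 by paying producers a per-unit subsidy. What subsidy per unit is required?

Required subsidy s = $35 per unit

At a buyer price of 71, quantity demanded is 589 − 6·71 = 163.
Sellers supply 163 only when they receive ps with -791 + 9·ps = 163, i.e. ps = 106.
s = ps − pb = 106 − 71 = 35.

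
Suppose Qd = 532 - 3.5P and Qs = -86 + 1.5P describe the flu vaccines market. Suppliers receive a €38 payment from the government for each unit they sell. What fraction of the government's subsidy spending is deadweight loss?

DWL / government spending = 57/398

Pre-subsidy: 532 - 3.5P = -86 + 1.5P gives P* = 123.6, Q* = 99.4.
With the subsidy, sellers receive Ps = Pb + 38 for each unit, where Pb is the price buyers pay.
Supply in terms of Pb becomes Qs = -86 + 1.5(Pb + 38) = -29 + 1.5Pb. Setting this equal to demand: 532 - 3.5Pb = -29 + 1.5Pb, so Pb = 112.2.
Sellers receive Ps = 112.2 + 38 = 150.2; Q' = 532 − 3.5·112.2 = 139.3.
ΔCS = ½(99.4 + 139.3)(123.6 − 112.2) = 1360.59; ΔPS = ½(99.4 + 139.3)(150.2 − 123.6) = 3174.71.
Government spending = 38 × 139.3 = 5293.4.
DWL = ½ × 38 × (139.3 − 99.4) = 758.1; fraction = 758.1 / 5293.4 = 57/398.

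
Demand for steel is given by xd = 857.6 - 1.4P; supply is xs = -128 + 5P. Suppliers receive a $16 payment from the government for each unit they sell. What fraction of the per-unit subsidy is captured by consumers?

Consumer share = 0.78125

Pre-subsidy: 857.6 - 1.4P = -128 + 5P gives P* = 154, x* = 642.
With the subsidy, sellers receive Ps = Pb + 16 for each unit, where Pb is the price buyers pay.
Supply in terms of Pb becomes xs = -128 + 5(Pb + 16) = -48 + 5Pb. Setting this equal to demand: 857.6 - 1.4Pb = -48 + 5Pb, so Pb = 141.5.
Sellers receive Ps = 141.5 + 16 = 157.5; x' = 857.6 − 1.4·141.5 = 659.5.
Buyers' price falls by P* − Pb = 154 − 141.5 = 12.5; sellers' price rises by Ps − P* = 157.5 − 154 = 3.5.
So consumers capture 12.5/16 = 0.78125 of each unit of subsidy.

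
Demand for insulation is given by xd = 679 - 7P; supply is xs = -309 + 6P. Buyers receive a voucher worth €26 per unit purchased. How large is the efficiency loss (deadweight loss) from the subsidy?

Deadweight loss = €1092

Pre-subsidy: 679 - 7P = -309 + 6P gives P* = 76, x* = 147.
With the rebate, buyers effectively pay Pb = Ps − 26, where Ps is the price sellers receive.
Demand in terms of Ps becomes xd = 679 − 7(Ps − 26) = 861 - 7Ps. Setting this equal to supply: 861 - 7Ps = -309 + 6Ps, so Ps = 90.
Buyers pay Pb = 90 − 26 = 64; x' = -309 + 6·90 = 231.
The subsidy expands output by 231 − 147 = 84 past the efficient level; on those units the gap between marginal cost and willingness to pay runs from 0 up to 26.
DWL = ½ × 26 × 84 = 1092.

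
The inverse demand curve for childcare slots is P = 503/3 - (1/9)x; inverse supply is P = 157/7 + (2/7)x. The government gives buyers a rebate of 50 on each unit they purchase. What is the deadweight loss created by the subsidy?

Pre-subsidy: 503/3 - (1/9)x = 157/7 + (2/7)x gives x* = 366 and P* = 127.
With the rebate, buyers effectively pay Pb = Ps − 50, where Ps is the price sellers receive.
On the curves, Pb = 503/3 - (1/9)x and Ps = 157/7 + (2/7)x; the wedge Ps − Pb = 50 gives 157/7 + (2/7)x − (503/3 - (1/9)x) = 50, so x' = 492.
Then Pb = 503/3 − (1/9)·492 = 113 and Ps = 157/7 + (2/7)·492 = 163.
The subsidy expands output by 492 − 366 = 126 past the efficient level; on those units the gap between marginal cost and willingness to pay runs from 0 up to 50.
DWL = ½ × 50 × 126 = 3150.

Deadweight loss = 3150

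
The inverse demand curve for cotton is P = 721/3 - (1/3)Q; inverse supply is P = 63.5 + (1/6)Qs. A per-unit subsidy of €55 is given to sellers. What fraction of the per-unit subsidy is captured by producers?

Pre-subsidy: 721/3 - (1/3)Q = 63.5 + (1/6)Q gives Q* = 1061/3 and P* = 1102/9.
With the subsidy, sellers receive Ps = Pb + 55 for each unit, where Pb is the price buyers pay.
On the curves, Pb = 721/3 - (1/3)Q and Ps = 63.5 + (1/6)Q; the wedge Ps − Pb = 55 gives 63.5 + (1/6)Q − (721/3 - (1/3)Q) = 55, so Q' = 1391/3.
Then Pb = 721/3 − (1/3)·(1391/3) = 772/9 and Ps = 63.5 + (1/6)·(1391/3) = 1267/9.
Buyers' price falls by P* − Pb = 1102/9 − 772/9 = 110/3; sellers' price rises by Ps − P* = 1267/9 − 1102/9 = 55/3.
So producers capture (55/3)/55 = 1/3 of each unit of subsidy.

Producer share = 1/3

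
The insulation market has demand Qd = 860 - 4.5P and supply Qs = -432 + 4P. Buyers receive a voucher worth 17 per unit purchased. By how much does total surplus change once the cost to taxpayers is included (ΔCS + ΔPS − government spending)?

Net change in total surplus = -306

Pre-subsidy: 860 - 4.5P = -432 + 4P gives P* = 152, Q* = 176.
With the rebate, buyers effectively pay Pb = Ps − 17, where Ps is the price sellers receive.
Demand in terms of Ps becomes Qd = 860 − 4.5(Ps − 17) = 936.5 - 4.5Ps. Setting this equal to supply: 936.5 - 4.5Ps = -432 + 4Ps, so Ps = 161.
Buyers pay Pb = 161 − 17 = 144; Q' = -432 + 4·161 = 212.
ΔCS = ½(176 + 212)(152 − 144) = 1552; ΔPS = ½(176 + 212)(161 − 152) = 1746.
Government spending = 17 × 212 = 3604.
Net change = 1552 + 1746 − 3604 = -306. The loss equals the DWL triangle ½·17·36.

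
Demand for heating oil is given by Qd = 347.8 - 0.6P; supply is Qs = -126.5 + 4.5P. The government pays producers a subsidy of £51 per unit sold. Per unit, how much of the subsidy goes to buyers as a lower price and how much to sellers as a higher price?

Pre-subsidy: 347.8 - 0.6P = -126.5 + 4.5P gives P* = 93, Q* = 292.
With the subsidy, sellers receive Ps = Pb + 51 for each unit, where Pb is the price buyers pay.
Supply in terms of Pb becomes Qs = -126.5 + 4.5(Pb + 51) = 103 + 4.5Pb. Setting this equal to demand: 347.8 - 0.6Pb = 103 + 4.5Pb, so Pb = 48.
Sellers receive Ps = 48 + 51 = 99; Q' = 347.8 − 0.6·48 = 319.
Buyers' price falls by P* − Pb = 93 − 48 = 45; sellers' price rises by Ps − P* = 99 − 93 = 6.

Buyers gain £45 per unit; sellers gain £6 per unit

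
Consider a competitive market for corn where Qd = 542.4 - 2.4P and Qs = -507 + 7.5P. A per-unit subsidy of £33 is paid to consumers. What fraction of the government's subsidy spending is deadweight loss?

DWL / government spending = 5/58

Pre-subsidy: 542.4 - 2.4P = -507 + 7.5P gives P* = 106, Q* = 288.
With the rebate, buyers effectively pay Pb = Ps − 33, where Ps is the price sellers receive.
Demand in terms of Ps becomes Qd = 542.4 − 2.4(Ps − 33) = 621.6 - 2.4Ps. Setting this equal to supply: 621.6 - 2.4Ps = -507 + 7.5Ps, so Ps = 114.
Buyers pay Pb = 114 − 33 = 81; Q' = -507 + 7.5·114 = 348.
ΔCS = ½(288 + 348)(106 − 81) = 7950; ΔPS = ½(288 + 348)(114 − 106) = 2544.
Government spending = 33 × 348 = 11484.
DWL = ½ × 33 × (348 − 288) = 990; fraction = 990 / 11484 = 5/58.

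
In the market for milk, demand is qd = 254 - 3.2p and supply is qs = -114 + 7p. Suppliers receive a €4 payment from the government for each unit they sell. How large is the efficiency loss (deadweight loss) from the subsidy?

Pre-subsidy: 254 - 3.2p = -114 + 7p gives p* = 1840/51, q* = 7066/51.
With the subsidy, sellers receive ps = pb + 4 for each unit, where pb is the price buyers pay.
Supply in terms of pb becomes qs = -114 + 7(pb + 4) = -86 + 7pb. Setting this equal to demand: 254 - 3.2pb = -86 + 7pb, so pb = 100/3.
Sellers receive ps = 100/3 + 4 = 112/3; q' = 254 − 3.2·(100/3) = 442/3.
The subsidy expands output by 442/3 − 7066/51 = 448/51 past the efficient level; on those units the gap between marginal cost and willingness to pay runs from 0 up to 4.
DWL = ½ × 4 × 448/51 = 896/51.

Deadweight loss = 896/51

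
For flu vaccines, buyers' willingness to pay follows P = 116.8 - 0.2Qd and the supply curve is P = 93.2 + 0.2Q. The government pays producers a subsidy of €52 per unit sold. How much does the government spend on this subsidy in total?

Pre-subsidy: 116.8 - 0.2Q = 93.2 + 0.2Q gives Q* = 59 and P* = 105.
With the subsidy, sellers receive Ps = Pb + 52 for each unit, where Pb is the price buyers pay.
On the curves, Pb = 116.8 - 0.2Q and Ps = 93.2 + 0.2Q; the wedge Ps − Pb = 52 gives 93.2 + 0.2Q − (116.8 - 0.2Q) = 52, so Q' = 189.
Then Pb = 116.8 − 0.2·189 = 79 and Ps = 93.2 + 0.2·189 = 131.
Government outlay = subsidy × quantity = 52 × 189 = 9828.

Government cost = €9828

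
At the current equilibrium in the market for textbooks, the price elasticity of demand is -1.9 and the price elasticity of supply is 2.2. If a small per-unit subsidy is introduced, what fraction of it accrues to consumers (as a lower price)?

Consumer share = 22/41

For a small subsidy around the equilibrium, the benefit split depends on the relative slopes, which at a point are proportional to the elasticities.
Buyer share = εs/(εs + |εd|) = 2.2/(2.2 + 1.9) = 22/41; seller share = |εd|/(εs + |εd|) = 19/41.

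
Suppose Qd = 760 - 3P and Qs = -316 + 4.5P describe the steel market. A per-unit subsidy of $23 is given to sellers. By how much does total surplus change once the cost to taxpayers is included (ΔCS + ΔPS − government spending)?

Pre-subsidy: 760 - 3P = -316 + 4.5P gives P* = 2152/15, Q* = 329.6.
With the subsidy, sellers receive Ps = Pb + 23 for each unit, where Pb is the price buyers pay.
Supply in terms of Pb becomes Qs = -316 + 4.5(Pb + 23) = -212.5 + 4.5Pb. Setting this equal to demand: 760 - 3Pb = -212.5 + 4.5Pb, so Pb = 389/3.
Sellers receive Ps = 389/3 + 23 = 458/3; Q' = 760 − 3·(389/3) = 371.
ΔCS = ½(329.6 + 371)(2152/15 − 389/3) = 4834.14; ΔPS = ½(329.6 + 371)(458/3 − 2152/15) = 3222.76.
Government spending = 23 × 371 = 8533.
Net change = 4834.14 + 3222.76 − 8533 = -476.1. The loss equals the DWL triangle ½·23·41.4.

Net change in total surplus = -$476.1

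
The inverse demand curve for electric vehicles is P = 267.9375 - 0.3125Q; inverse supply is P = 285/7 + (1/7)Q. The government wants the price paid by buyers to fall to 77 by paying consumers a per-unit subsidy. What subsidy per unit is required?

Required subsidy s = 51 per unit

At a buyer price of 77, quantity demanded is 857.4 − 3.2·77 = 611.
Sellers supply 611 only when they receive Ps = 285/7 + (1/7)·611 = 128.
s = Ps − Pb = 128 − 77 = 51.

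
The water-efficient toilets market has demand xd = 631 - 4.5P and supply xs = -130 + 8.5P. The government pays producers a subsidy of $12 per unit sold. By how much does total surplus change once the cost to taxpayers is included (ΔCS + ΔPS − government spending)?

Pre-subsidy: 631 - 4.5P = -130 + 8.5P gives P* = 761/13, x* = 9557/26.
With the subsidy, sellers receive Ps = Pb + 12 for each unit, where Pb is the price buyers pay.
Supply in terms of Pb becomes xs = -130 + 8.5(Pb + 12) = -28 + 8.5Pb. Setting this equal to demand: 631 - 4.5Pb = -28 + 8.5Pb, so Pb = 659/13.
Sellers receive Ps = 659/13 + 12 = 815/13; x' = 631 − 4.5·(659/13) = 10475/26.
ΔCS = ½(9557/26 + 10475/26)(761/13 − 659/13) = 510816/169; ΔPS = ½(9557/26 + 10475/26)(815/13 − 761/13) = 270432/169.
Government spending = 12 × 10475/26 = 62850/13.
Net change = 510816/169 + 270432/169 − 62850/13 = -2754/13. The loss equals the DWL triangle ½·12·459/13.

Net change in total surplus = -2754/13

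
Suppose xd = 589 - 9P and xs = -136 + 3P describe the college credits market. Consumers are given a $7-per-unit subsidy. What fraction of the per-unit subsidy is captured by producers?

Producer share = 0.75

Pre-subsidy: 589 - 9P = -136 + 3P gives P* = 725/12, x* = 45.25.
With the rebate, buyers effectively pay Pb = Ps − 7, where Ps is the price sellers receive.
Demand in terms of Ps becomes xd = 589 − 9(Ps − 7) = 652 - 9Ps. Setting this equal to supply: 652 - 9Ps = -136 + 3Ps, so Ps = 197/3.
Buyers pay Pb = 197/3 − 7 = 176/3; x' = -136 + 3·(197/3) = 61.
Buyers' price falls by P* − Pb = 725/12 − 176/3 = 1.75; sellers' price rises by Ps − P* = 197/3 − 725/12 = 5.25.
So producers capture 5.25/7 = 0.75 of each unit of subsidy.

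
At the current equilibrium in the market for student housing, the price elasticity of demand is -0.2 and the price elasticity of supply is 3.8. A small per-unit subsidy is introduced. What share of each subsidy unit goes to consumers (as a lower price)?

Consumer share = 0.95

For a small subsidy around the equilibrium, the benefit split depends on the relative slopes, which at a point are proportional to the elasticities.
Buyer share = εs/(εs + |εd|) = 3.8/(3.8 + 0.2) = 0.95; seller share = |εd|/(εs + |εd|) = 0.05.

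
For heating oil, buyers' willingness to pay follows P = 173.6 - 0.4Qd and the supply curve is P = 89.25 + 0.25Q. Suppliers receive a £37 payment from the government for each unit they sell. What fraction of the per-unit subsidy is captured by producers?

Producer share = 5/13

Pre-subsidy: 173.6 - 0.4Q = 89.25 + 0.25Q gives Q* = 1687/13 and P* = 1582/13.
With the subsidy, sellers receive Ps = Pb + 37 for each unit, where Pb is the price buyers pay.
On the curves, Pb = 173.6 - 0.4Q and Ps = 89.25 + 0.25Q; the wedge Ps − Pb = 37 gives 89.25 + 0.25Q − (173.6 - 0.4Q) = 37, so Q' = 2427/13.
Then Pb = 173.6 − 0.4·(2427/13) = 1286/13 and Ps = 89.25 + 0.25·(2427/13) = 1767/13.
Buyers' price falls by P* − Pb = 1582/13 − 1286/13 = 296/13; sellers' price rises by Ps − P* = 1767/13 − 1582/13 = 185/13.
So producers capture (185/13)/37 = 5/13 of each unit of subsidy.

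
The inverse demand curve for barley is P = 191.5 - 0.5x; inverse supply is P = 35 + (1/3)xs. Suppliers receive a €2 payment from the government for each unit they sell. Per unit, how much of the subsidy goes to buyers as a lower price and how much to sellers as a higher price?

Pre-subsidy: 191.5 - 0.5x = 35 + (1/3)x gives x* = 187.8 and P* = 97.6.
With the subsidy, sellers receive Ps = Pb + 2 for each unit, where Pb is the price buyers pay.
On the curves, Pb = 191.5 - 0.5x and Ps = 35 + (1/3)x; the wedge Ps − Pb = 2 gives 35 + (1/3)x − (191.5 - 0.5x) = 2, so x' = 190.2.
Then Pb = 191.5 − 0.5·190.2 = 96.4 and Ps = 35 + (1/3)·190.2 = 98.4.
Buyers' price falls by P* − Pb = 97.6 − 96.4 = 1.2; sellers' price rises by Ps − P* = 98.4 − 97.6 = 0.8.

Buyers gain €1.2 per unit; sellers gain €0.8 per unit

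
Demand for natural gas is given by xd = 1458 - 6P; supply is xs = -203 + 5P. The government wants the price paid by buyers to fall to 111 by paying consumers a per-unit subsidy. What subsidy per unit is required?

At a buyer price of 111, quantity demanded is 1458 − 6·111 = 792.
Sellers supply 792 only when they receive Ps with -203 + 5·Ps = 792, i.e. Ps = 199.
s = Ps − Pb = 199 − 111 = 88.

Required subsidy s = 88 per unit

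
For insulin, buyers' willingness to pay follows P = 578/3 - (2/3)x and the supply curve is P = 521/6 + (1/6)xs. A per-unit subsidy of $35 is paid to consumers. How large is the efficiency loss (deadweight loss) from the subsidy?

Deadweight loss = $735

Pre-subsidy: 578/3 - (2/3)x = 521/6 + (1/6)x gives x* = 127 and P* = 108.
With the rebate, buyers effectively pay Pb = Ps − 35, where Ps is the price sellers receive.
On the curves, Pb = 578/3 - (2/3)x and Ps = 521/6 + (1/6)x; the wedge Ps − Pb = 35 gives 521/6 + (1/6)x − (578/3 - (2/3)x) = 35, so x' = 169.
Then Pb = 578/3 − (2/3)·169 = 80 and Ps = 521/6 + (1/6)·169 = 115.
The subsidy expands output by 169 − 127 = 42 past the efficient level; on those units the gap between marginal cost and willingness to pay runs from 0 up to 35.
DWL = ½ × 35 × 42 = 735.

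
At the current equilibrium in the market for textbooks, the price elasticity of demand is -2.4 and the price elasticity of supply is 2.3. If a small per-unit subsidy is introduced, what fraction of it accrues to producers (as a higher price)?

For a small subsidy around the equilibrium, the benefit split depends on the relative slopes, which at a point are proportional to the elasticities.
Buyer share = εs/(εs + |εd|) = 2.3/(2.3 + 2.4) = 23/47; seller share = |εd|/(εs + |εd|) = 24/47.
So producers capture 24/47 of the subsidy.

Producer share = 24/47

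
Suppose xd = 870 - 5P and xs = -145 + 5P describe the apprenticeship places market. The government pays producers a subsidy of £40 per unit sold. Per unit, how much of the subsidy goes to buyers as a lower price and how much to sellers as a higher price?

Buyers gain £20 per unit; sellers gain £20 per unit

Pre-subsidy: 870 - 5P = -145 + 5P gives P* = 101.5, x* = 362.5.
With the subsidy, sellers receive Ps = Pb + 40 for each unit, where Pb is the price buyers pay.
Supply in terms of Pb becomes xs = -145 + 5(Pb + 40) = 55 + 5Pb. Setting this equal to demand: 870 - 5Pb = 55 + 5Pb, so Pb = 81.5.
Sellers receive Ps = 81.5 + 40 = 121.5; x' = 870 − 5·81.5 = 462.5.
Buyers' price falls by P* − Pb = 101.5 − 81.5 = 20; sellers' price rises by Ps − P* = 121.5 − 101.5 = 20.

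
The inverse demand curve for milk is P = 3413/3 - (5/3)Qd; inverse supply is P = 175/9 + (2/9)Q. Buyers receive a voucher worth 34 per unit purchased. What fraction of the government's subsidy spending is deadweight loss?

DWL / government spending = 9/610

Pre-subsidy: 3413/3 - (5/3)Q = 175/9 + (2/9)Q gives Q* = 592 and P* = 151.
With the rebate, buyers effectively pay Pb = Ps − 34, where Ps is the price sellers receive.
On the curves, Pb = 3413/3 - (5/3)Q and Ps = 175/9 + (2/9)Q; the wedge Ps − Pb = 34 gives 175/9 + (2/9)Q − (3413/3 - (5/3)Q) = 34, so Q' = 610.
Then Pb = 3413/3 − (5/3)·610 = 121 and Ps = 175/9 + (2/9)·610 = 155.
ΔCS = ½(592 + 610)(151 − 121) = 18030; ΔPS = ½(592 + 610)(155 − 151) = 2404.
Government spending = 34 × 610 = 20740.
DWL = ½ × 34 × (610 − 592) = 306; fraction = 306 / 20740 = 9/610.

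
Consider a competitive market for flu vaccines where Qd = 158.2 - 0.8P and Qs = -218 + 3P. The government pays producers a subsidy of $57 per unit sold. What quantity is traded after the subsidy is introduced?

Pre-subsidy: 158.2 - 0.8P = -218 + 3P gives P* = 99, Q* = 79.
With the subsidy, sellers receive Ps = Pb + 57 for each unit, where Pb is the price buyers pay.
Supply in terms of Pb becomes Qs = -218 + 3(Pb + 57) = -47 + 3Pb. Setting this equal to demand: 158.2 - 0.8Pb = -47 + 3Pb, so Pb = 54.
Sellers receive Ps = 54 + 57 = 111; Q' = 158.2 − 0.8·54 = 115.

Q' = 115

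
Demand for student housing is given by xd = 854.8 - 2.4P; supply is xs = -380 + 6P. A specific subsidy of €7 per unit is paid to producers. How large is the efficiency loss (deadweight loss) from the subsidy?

Pre-subsidy: 854.8 - 2.4P = -380 + 6P gives P* = 147, x* = 502.
With the subsidy, sellers receive Ps = Pb + 7 for each unit, where Pb is the price buyers pay.
Supply in terms of Pb becomes xs = -380 + 6(Pb + 7) = -338 + 6Pb. Setting this equal to demand: 854.8 - 2.4Pb = -338 + 6Pb, so Pb = 142.
Sellers receive Ps = 142 + 7 = 149; x' = 854.8 − 2.4·142 = 514.
The subsidy expands output by 514 − 502 = 12 past the efficient level; on those units the gap between marginal cost and willingness to pay runs from 0 up to 7.
DWL = ½ × 7 × 12 = 42.

Deadweight loss = €42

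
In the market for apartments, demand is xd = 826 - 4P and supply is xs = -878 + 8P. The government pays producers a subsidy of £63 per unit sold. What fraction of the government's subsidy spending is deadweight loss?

Pre-subsidy: 826 - 4P = -878 + 8P gives P* = 142, x* = 258.
With the subsidy, sellers receive Ps = Pb + 63 for each unit, where Pb is the price buyers pay.
Supply in terms of Pb becomes xs = -878 + 8(Pb + 63) = -374 + 8Pb. Setting this equal to demand: 826 - 4Pb = -374 + 8Pb, so Pb = 100.
Sellers receive Ps = 100 + 63 = 163; x' = 826 − 4·100 = 426.
ΔCS = ½(258 + 426)(142 − 100) = 14364; ΔPS = ½(258 + 426)(163 − 142) = 7182.
Government spending = 63 × 426 = 26838.
DWL = ½ × 63 × (426 − 258) = 5292; fraction = 5292 / 26838 = 14/71.

DWL / government spending = 14/71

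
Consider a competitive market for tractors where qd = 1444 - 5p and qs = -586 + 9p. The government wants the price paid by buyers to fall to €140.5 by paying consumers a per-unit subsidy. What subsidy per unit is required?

At a buyer price of 140.5, quantity demanded is 1444 − 5·140.5 = 741.5.
Sellers supply 741.5 only when they receive ps with -586 + 9·ps = 741.5, i.e. ps = 147.5.
s = ps − pb = 147.5 − 140.5 = 7.

Required subsidy s = €7 per unit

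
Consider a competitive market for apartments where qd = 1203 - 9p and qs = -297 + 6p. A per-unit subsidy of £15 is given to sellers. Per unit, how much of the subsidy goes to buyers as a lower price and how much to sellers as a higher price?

Buyers gain £6 per unit; sellers gain £9 per unit

Pre-subsidy: 1203 - 9p = -297 + 6p gives p* = 100, q* = 303.
With the subsidy, sellers receive ps = pb + 15 for each unit, where pb is the price buyers pay.
Supply in terms of pb becomes qs = -297 + 6(pb + 15) = -207 + 6pb. Setting this equal to demand: 1203 - 9pb = -207 + 6pb, so pb = 94.
Sellers receive ps = 94 + 15 = 109; q' = 1203 − 9·94 = 357.
Buyers' price falls by p* − pb = 100 − 94 = 6; sellers' price rises by ps − p* = 109 − 100 = 9.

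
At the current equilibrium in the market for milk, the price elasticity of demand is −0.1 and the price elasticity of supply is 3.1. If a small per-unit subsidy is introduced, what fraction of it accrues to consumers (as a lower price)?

Consumer share = 0.96875

For a small subsidy around the equilibrium, the benefit split depends on the relative slopes, which at a point are proportional to the elasticities.
Buyer share = εs/(εs + |εd|) = 3.1/(3.1 + 0.1) = 0.96875; seller share = |εd|/(εs + |εd|) = 0.03125.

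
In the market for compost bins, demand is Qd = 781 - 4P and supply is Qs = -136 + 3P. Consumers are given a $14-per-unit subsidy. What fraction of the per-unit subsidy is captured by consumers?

Pre-subsidy: 781 - 4P = -136 + 3P gives P* = 131, Q* = 257.
With the rebate, buyers effectively pay Pb = Ps − 14, where Ps is the price sellers receive.
Demand in terms of Ps becomes Qd = 781 − 4(Ps − 14) = 837 - 4Ps. Setting this equal to supply: 837 - 4Ps = -136 + 3Ps, so Ps = 139.
Buyers pay Pb = 139 − 14 = 125; Q' = -136 + 3·139 = 281.
Buyers' price falls by P* − Pb = 131 − 125 = 6; sellers' price rises by Ps − P* = 139 − 131 = 8.
So consumers capture 6/14 = 3/7 of each unit of subsidy.

Consumer share = 3/7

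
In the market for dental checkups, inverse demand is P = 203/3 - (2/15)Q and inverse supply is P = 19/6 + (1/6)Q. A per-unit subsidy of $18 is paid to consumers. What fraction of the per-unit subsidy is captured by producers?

Producer share = 5/9

Pre-subsidy: 203/3 - (2/15)Q = 19/6 + (1/6)Q gives Q* = 215 and P* = 39.
With the rebate, buyers effectively pay Pb = Ps − 18, where Ps is the price sellers receive.
On the curves, Pb = 203/3 - (2/15)Q and Ps = 19/6 + (1/6)Q; the wedge Ps − Pb = 18 gives 19/6 + (1/6)Q − (203/3 - (2/15)Q) = 18, so Q' = 275.
Then Pb = 203/3 − (2/15)·275 = 31 and Ps = 19/6 + (1/6)·275 = 49.
Buyers' price falls by P* − Pb = 39 − 31 = 8; sellers' price rises by Ps − P* = 49 − 39 = 10.
So producers capture 10/18 = 5/9 of each unit of subsidy.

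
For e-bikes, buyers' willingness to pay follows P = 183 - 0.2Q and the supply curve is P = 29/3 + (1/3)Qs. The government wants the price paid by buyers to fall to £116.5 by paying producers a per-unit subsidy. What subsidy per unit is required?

At a buyer price of 116.5, quantity demanded is 915 − 5·116.5 = 332.5.
Sellers supply 332.5 only when they receive Ps = 29/3 + (1/3)·332.5 = 120.5.
s = Ps − Pb = 120.5 − 116.5 = 4.

Required subsidy s = £4 per unit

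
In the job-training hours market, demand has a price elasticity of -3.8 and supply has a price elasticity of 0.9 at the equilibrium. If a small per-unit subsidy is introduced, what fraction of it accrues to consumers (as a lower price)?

Consumer share = 9/47

For a small subsidy around the equilibrium, the benefit split depends on the relative slopes, which at a point are proportional to the elasticities.
Buyer share = εs/(εs + |εd|) = 0.9/(0.9 + 3.8) = 9/47; seller share = |εd|/(εs + |εd|) = 38/47.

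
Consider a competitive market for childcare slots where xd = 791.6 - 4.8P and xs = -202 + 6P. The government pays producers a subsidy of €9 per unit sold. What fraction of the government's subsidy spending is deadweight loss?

Pre-subsidy: 791.6 - 4.8P = -202 + 6P gives P* = 92, x* = 350.
With the subsidy, sellers receive Ps = Pb + 9 for each unit, where Pb is the price buyers pay.
Supply in terms of Pb becomes xs = -202 + 6(Pb + 9) = -148 + 6Pb. Setting this equal to demand: 791.6 - 4.8Pb = -148 + 6Pb, so Pb = 87.
Sellers receive Ps = 87 + 9 = 96; x' = 791.6 − 4.8·87 = 374.
ΔCS = ½(350 + 374)(92 − 87) = 1810; ΔPS = ½(350 + 374)(96 − 92) = 1448.
Government spending = 9 × 374 = 3366.
DWL = ½ × 9 × (374 − 350) = 108; fraction = 108 / 3366 = 6/187.

DWL / government spending = 6/187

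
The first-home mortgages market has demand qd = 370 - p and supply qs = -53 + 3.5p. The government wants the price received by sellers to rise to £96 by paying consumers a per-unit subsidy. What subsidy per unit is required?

Required subsidy s = £9 per unit

At a seller price of 96, quantity supplied is -53 + 3.5·96 = 283.
Buyers absorb 283 only when they pay pb with 370 − 1·pb = 283, i.e. pb = 87.
s = ps − pb = 96 − 87 = 9.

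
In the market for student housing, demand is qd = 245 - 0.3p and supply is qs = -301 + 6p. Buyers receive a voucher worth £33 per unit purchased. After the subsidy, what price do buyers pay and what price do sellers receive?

Buyers pay 1160/21; sellers receive 1853/21

Pre-subsidy: 245 - 0.3p = -301 + 6p gives p* = 260/3, q* = 219.
With the rebate, buyers effectively pay pb = ps − 33, where ps is the price sellers receive.
Demand in terms of ps becomes qd = 245 − 0.3(ps − 33) = 254.9 - 0.3ps. Setting this equal to supply: 254.9 - 0.3ps = -301 + 6ps, so ps = 1853/21.
Buyers pay pb = 1853/21 − 33 = 1160/21; q' = -301 + 6·(1853/21) = 1599/7.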